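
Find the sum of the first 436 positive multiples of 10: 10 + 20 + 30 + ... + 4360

Factor out 10: = 10(1 + 2 + ... + 436) = 10 × n(n+1)/2
= 10 × 436×437/2
= 10 × 95266
= 952660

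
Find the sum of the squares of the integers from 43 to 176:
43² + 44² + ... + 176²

Use ∑_{k=1}^{n} k² = n(n+1)(2n+1)/6, then subtract the first 42 terms.
∑_{k=1}^{176} k² = 176×177×353/6 = 1832776
∑_{k=1}^{42} k² = 42×43×85/6 = 25585
∑_{k=43}^{176} k² = 1832776 - 25585 = 1807191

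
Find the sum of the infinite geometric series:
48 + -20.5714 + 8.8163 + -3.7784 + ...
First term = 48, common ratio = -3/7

For |r| < 1, S = a / (1 - r)
S = 48 / (1 - (-3/7))
S = 48 / (10/7)
S = 168/5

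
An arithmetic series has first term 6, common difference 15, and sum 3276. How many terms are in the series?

Using S = n/2 × [2a + (n-1)d]
3276 = n/2 × [2(6) + (n-1)(15)]
3276 = n/2 × [12 + 15n - 15]
6552 = n × [-3 + 15n]
15n² + (-3)n - 6552 = 0
Discriminant: Δ = (-3)² - 4(15)(-6552) = 9 + 393120 = 393129
√Δ = 627
n = [-(-3) + √Δ] / (2·15) = (3 + 627) / 30 = 630 / 30 = 21
(The negative root is discarded since n must be a positive integer.)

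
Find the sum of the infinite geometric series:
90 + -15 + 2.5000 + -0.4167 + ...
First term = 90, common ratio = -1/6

For |r| < 1, S = a / (1 - r)
S = 90 / (1 - (-1/6))
S = 90 / (7/6)
S = 540/7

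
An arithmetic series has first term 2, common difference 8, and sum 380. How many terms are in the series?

Using S = n/2 × [2a + (n-1)d]
380 = n/2 × [2(2) + (n-1)(8)]
380 = n/2 × [4 + 8n - 8]
760 = n × [-4 + 8n]
8n² + (-4)n - 760 = 0
Discriminant: Δ = (-4)² - 4(8)(-760) = 16 + 24320 = 24336
√Δ = 156
n = [-(-4) + √Δ] / (2·8) = (4 + 156) / 16 = 160 / 16 = 10
(The negative root is discarded since n must be a positive integer.)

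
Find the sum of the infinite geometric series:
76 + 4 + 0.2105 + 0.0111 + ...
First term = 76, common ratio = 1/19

For |r| < 1, S = a / (1 - r)
S = 76 / (1 - (1/19))
S = 76 / (18/19)
S = 722/9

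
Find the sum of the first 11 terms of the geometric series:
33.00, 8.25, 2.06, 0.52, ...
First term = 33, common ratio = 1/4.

Sₙ = a(1 - rⁿ) / (1 - r)
S_11 = 33(1 - (1/4)^11) / (1 - (1/4))
S_11 = 33(1 - (1/4194304)) / (3/4)
S_11 = 46137333/1048576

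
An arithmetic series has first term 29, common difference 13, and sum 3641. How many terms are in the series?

Using S = n/2 × [2a + (n-1)d]
3641 = n/2 × [2(29) + (n-1)(13)]
3641 = n/2 × [58 + 13n - 13]
7282 = n × [45 + 13n]
13n² + (45)n - 7282 = 0
Discriminant: Δ = (45)² - 4(13)(-7282) = 2025 + 378664 = 380689
√Δ = 617
n = [-(45) + √Δ] / (2·13) = (-45 + 617) / 26 = 572 / 26 = 22
(The negative root is discarded since n must be a positive integer.)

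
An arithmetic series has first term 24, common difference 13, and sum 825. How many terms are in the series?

Using S = n/2 × [2a + (n-1)d]
825 = n/2 × [2(24) + (n-1)(13)]
825 = n/2 × [48 + 13n - 13]
1650 = n × [35 + 13n]
13n² + (35)n - 1650 = 0
Discriminant: Δ = (35)² - 4(13)(-1650) = 1225 + 85800 = 87025
√Δ = 295
n = [-(35) + √Δ] / (2·13) = (-35 + 295) / 26 = 260 / 26 = 10
(The negative root is discarded since n must be a positive integer.)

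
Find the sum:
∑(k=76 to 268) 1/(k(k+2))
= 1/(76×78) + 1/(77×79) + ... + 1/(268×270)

Partial fractions: 1/(k(k+2)) = (1/2)[1/k - 1/(k+2)]
Telescoping leaves the first two and last two terms:
= (1/2)[1/76 + 1/77 - 1/269 - 1/270]
= 3979081/425030760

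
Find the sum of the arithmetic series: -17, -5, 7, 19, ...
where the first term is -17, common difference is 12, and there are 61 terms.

Sₙ = n/2 × (first + last)
Last term = a + (n-1)d = -17 + (61-1)×12 = 703
S_61 = 61/2 × (-17 + 703)
S_61 = 61/2 × 686 = 20923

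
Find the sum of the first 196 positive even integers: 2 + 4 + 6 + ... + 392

Sum of first n even numbers = n(n+1)
= 196×197
= 38612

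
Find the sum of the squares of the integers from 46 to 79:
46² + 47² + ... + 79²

Use ∑_{k=1}^{n} k² = n(n+1)(2n+1)/6, then subtract the first 45 terms.
∑_{k=1}^{79} k² = 79×80×159/6 = 167480
∑_{k=1}^{45} k² = 45×46×91/6 = 31395
∑_{k=46}^{79} k² = 167480 - 31395 = 136085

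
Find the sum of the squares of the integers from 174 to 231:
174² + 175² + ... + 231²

Use ∑_{k=1}^{n} k² = n(n+1)(2n+1)/6, then subtract the first 173 terms.
∑_{k=1}^{231} k² = 231×232×463/6 = 4135516
∑_{k=1}^{173} k² = 173×174×347/6 = 1740899
∑_{k=174}^{231} k² = 4135516 - 1740899 = 2394617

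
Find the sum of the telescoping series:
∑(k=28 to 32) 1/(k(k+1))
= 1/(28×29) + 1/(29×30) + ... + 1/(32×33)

Partial fractions: 1/(k(k+1)) = 1/k - 1/(k+1)
The series telescopes:
= (1/28 - 1/29) + (1/29 - 1/30) + ... + (1/32 - 1/33)
= 1/28 - 1/33
= 5/924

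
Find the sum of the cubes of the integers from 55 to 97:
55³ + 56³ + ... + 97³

Use ∑_{k=1}^{n} k³ = [n(n+1)/2]², then subtract the first 54 terms.
∑_{k=1}^{97} k³ = [97×98/2]² = 4753² = 22591009
∑_{k=1}^{54} k³ = [54×55/2]² = 1485² = 2205225
∑_{k=55}^{97} k³ = 22591009 - 2205225 = 20385784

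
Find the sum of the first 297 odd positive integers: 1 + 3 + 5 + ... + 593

Sum of first n odd numbers = n²
= 297²
= 88209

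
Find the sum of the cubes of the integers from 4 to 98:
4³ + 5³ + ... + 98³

Use ∑_{k=1}^{n} k³ = [n(n+1)/2]², then subtract the first 3 terms.
∑_{k=1}^{98} k³ = [98×99/2]² = 4851² = 23532201
∑_{k=1}^{3} k³ = [3×4/2]² = 6² = 36
∑_{k=4}^{98} k³ = 23532201 - 36 = 23532165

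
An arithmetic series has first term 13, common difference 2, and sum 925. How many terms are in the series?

Using S = n/2 × [2a + (n-1)d]
925 = n/2 × [2(13) + (n-1)(2)]
925 = n/2 × [26 + 2n - 2]
1850 = n × [24 + 2n]
2n² + (24)n - 1850 = 0
Discriminant: Δ = (24)² - 4(2)(-1850) = 576 + 14800 = 15376
√Δ = 124
n = [-(24) + √Δ] / (2·2) = (-24 + 124) / 4 = 100 / 4 = 25
(The negative root is discarded since n must be a positive integer.)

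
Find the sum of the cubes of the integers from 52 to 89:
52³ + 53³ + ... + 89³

Use ∑_{k=1}^{n} k³ = [n(n+1)/2]², then subtract the first 51 terms.
∑_{k=1}^{89} k³ = [89×90/2]² = 4005² = 16040025
∑_{k=1}^{51} k³ = [51×52/2]² = 1326² = 1758276
∑_{k=52}^{89} k³ = 16040025 - 1758276 = 14281749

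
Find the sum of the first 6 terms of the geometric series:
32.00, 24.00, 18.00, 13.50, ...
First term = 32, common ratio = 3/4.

Sₙ = a(1 - rⁿ) / (1 - r)
S_6 = 32(1 - (3/4)^6) / (1 - (3/4))
S_6 = 32(1 - (729/4096)) / (1/4)
S_6 = 3367/32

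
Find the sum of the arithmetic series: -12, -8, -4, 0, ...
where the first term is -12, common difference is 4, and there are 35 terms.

Sₙ = n/2 × (first + last)
Last term = a + (n-1)d = -12 + (35-1)×4 = 124
S_35 = 35/2 × (-12 + 124)
S_35 = 35/2 × 112 = 1960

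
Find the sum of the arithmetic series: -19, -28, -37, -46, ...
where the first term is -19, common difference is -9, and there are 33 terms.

Sₙ = n/2 × (first + last)
Last term = a + (n-1)d = -19 + (33-1)×(-9) = -307
S_33 = 33/2 × (-19 + (-307))
S_33 = 33/2 × (-326) = -5379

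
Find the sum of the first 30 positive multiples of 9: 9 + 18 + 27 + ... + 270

Factor out 9: = 9(1 + 2 + ... + 30) = 9 × n(n+1)/2
= 9 × 30×31/2
= 9 × 465
= 4185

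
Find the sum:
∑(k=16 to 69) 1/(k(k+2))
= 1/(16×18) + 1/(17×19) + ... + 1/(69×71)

Partial fractions: 1/(k(k+2)) = (1/2)[1/k - 1/(k+2)]
Telescoping leaves the first two and last two terms:
= (1/2)[1/16 + 1/17 - 1/70 - 1/71]
= 62829/1351840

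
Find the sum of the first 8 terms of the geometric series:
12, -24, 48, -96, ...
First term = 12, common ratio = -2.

Sₙ = a(1 - rⁿ) / (1 - r)
S_8 = 12(1 - (-2)^8) / (1 - (-2))
S_8 = 12(1 - 256) / (3)
S_8 = -1020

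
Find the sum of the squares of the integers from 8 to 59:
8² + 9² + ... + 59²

Use ∑_{k=1}^{n} k² = n(n+1)(2n+1)/6, then subtract the first 7 terms.
∑_{k=1}^{59} k² = 59×60×119/6 = 70210
∑_{k=1}^{7} k² = 7×8×15/6 = 140
∑_{k=8}^{59} k² = 70210 - 140 = 70070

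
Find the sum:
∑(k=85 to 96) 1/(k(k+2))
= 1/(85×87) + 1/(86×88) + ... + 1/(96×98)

Partial fractions: 1/(k(k+2)) = (1/2)[1/k - 1/(k+2)]
Telescoping leaves the first two and last two terms:
= (1/2)[1/85 + 1/86 - 1/97 - 1/98]
= 50019/34744430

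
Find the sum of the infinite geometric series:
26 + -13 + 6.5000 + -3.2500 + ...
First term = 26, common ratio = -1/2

For |r| < 1, S = a / (1 - r)
S = 26 / (1 - (-1/2))
S = 26 / (3/2)
S = 52/3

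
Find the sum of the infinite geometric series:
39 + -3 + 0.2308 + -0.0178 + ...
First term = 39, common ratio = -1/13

For |r| < 1, S = a / (1 - r)
S = 39 / (1 - (-1/13))
S = 39 / (14/13)
S = 507/14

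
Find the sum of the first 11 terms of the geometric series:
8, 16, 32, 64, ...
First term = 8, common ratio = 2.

Sₙ = a(1 - rⁿ) / (1 - r)
S_11 = 8(1 - 2^11) / (1 - 2)
S_11 = 8(1 - 2048) / (-1)
S_11 = 16376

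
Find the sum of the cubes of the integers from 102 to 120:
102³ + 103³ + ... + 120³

Use ∑_{k=1}^{n} k³ = [n(n+1)/2]², then subtract the first 101 terms.
∑_{k=1}^{120} k³ = [120×121/2]² = 7260² = 52707600
∑_{k=1}^{101} k³ = [101×102/2]² = 5151² = 26532801
∑_{k=102}^{120} k³ = 52707600 - 26532801 = 26174799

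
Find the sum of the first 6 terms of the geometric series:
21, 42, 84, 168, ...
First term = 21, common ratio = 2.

Sₙ = a(1 - rⁿ) / (1 - r)
S_6 = 21(1 - 2^6) / (1 - 2)
S_6 = 21(1 - 64) / (-1)
S_6 = 1323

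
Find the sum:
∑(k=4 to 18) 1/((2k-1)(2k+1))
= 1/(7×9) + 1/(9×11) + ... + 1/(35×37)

Partial fractions: 1/((2k-1)(2k+1)) = (1/2)[1/(2k-1) - 1/(2k+1)]
The series telescopes:
= (1/2)[1/7 - 1/37]
= 15/259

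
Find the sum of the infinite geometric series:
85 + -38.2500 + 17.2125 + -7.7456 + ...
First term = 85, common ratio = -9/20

For |r| < 1, S = a / (1 - r)
S = 85 / (1 - (-9/20))
S = 85 / (29/20)
S = 1700/29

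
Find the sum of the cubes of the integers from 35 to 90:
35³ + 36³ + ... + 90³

Use ∑_{k=1}^{n} k³ = [n(n+1)/2]², then subtract the first 34 terms.
∑_{k=1}^{90} k³ = [90×91/2]² = 4095² = 16769025
∑_{k=1}^{34} k³ = [34×35/2]² = 595² = 354025
∑_{k=35}^{90} k³ = 16769025 - 354025 = 16415000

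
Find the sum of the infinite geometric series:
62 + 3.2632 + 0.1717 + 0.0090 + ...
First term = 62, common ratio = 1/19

For |r| < 1, S = a / (1 - r)
S = 62 / (1 - (1/19))
S = 62 / (18/19)
S = 589/9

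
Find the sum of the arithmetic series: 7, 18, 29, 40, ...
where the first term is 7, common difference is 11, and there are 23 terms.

Sₙ = n/2 × (first + last)
Last term = a + (n-1)d = 7 + (23-1)×11 = 249
S_23 = 23/2 × (7 + 249)
S_23 = 23/2 × 256 = 2944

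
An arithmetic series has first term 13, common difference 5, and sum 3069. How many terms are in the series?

Using S = n/2 × [2a + (n-1)d]
3069 = n/2 × [2(13) + (n-1)(5)]
3069 = n/2 × [26 + 5n - 5]
6138 = n × [21 + 5n]
5n² + (21)n - 6138 = 0
Discriminant: Δ = (21)² - 4(5)(-6138) = 441 + 122760 = 123201
√Δ = 351
n = [-(21) + √Δ] / (2·5) = (-21 + 351) / 10 = 330 / 10 = 33
(The negative root is discarded since n must be a positive integer.)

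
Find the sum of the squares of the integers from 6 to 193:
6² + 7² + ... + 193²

Use ∑_{k=1}^{n} k² = n(n+1)(2n+1)/6, then subtract the first 5 terms.
∑_{k=1}^{193} k² = 193×194×387/6 = 2415009
∑_{k=1}^{5} k² = 5×6×11/6 = 55
∑_{k=6}^{193} k² = 2415009 - 55 = 2414954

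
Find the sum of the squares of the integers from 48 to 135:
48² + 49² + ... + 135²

Use ∑_{k=1}^{n} k² = n(n+1)(2n+1)/6, then subtract the first 47 terms.
∑_{k=1}^{135} k² = 135×136×271/6 = 829260
∑_{k=1}^{47} k² = 47×48×95/6 = 35720
∑_{k=48}^{135} k² = 829260 - 35720 = 793540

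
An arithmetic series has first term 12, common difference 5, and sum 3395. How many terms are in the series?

Using S = n/2 × [2a + (n-1)d]
3395 = n/2 × [2(12) + (n-1)(5)]
3395 = n/2 × [24 + 5n - 5]
6790 = n × [19 + 5n]
5n² + (19)n - 6790 = 0
Discriminant: Δ = (19)² - 4(5)(-6790) = 361 + 135800 = 136161
√Δ = 369
n = [-(19) + √Δ] / (2·5) = (-19 + 369) / 10 = 350 / 10 = 35
(The negative root is discarded since n must be a positive integer.)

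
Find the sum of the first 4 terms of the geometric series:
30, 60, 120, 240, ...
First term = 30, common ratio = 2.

Sₙ = a(1 - rⁿ) / (1 - r)
S_4 = 30(1 - 2^4) / (1 - 2)
S_4 = 30(1 - 16) / (-1)
S_4 = 450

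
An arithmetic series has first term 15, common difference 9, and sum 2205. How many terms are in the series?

Using S = n/2 × [2a + (n-1)d]
2205 = n/2 × [2(15) + (n-1)(9)]
2205 = n/2 × [30 + 9n - 9]
4410 = n × [21 + 9n]
9n² + (21)n - 4410 = 0
Discriminant: Δ = (21)² - 4(9)(-4410) = 441 + 158760 = 159201
√Δ = 399
n = [-(21) + √Δ] / (2·9) = (-21 + 399) / 18 = 378 / 18 = 21
(The negative root is discarded since n must be a positive integer.)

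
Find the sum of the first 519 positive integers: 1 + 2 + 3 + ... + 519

Formula: ∑k = n(n+1)/2
= 519×520/2
= 269880/2
= 134940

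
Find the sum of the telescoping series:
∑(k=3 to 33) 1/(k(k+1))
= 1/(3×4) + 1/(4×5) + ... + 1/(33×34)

Partial fractions: 1/(k(k+1)) = 1/k - 1/(k+1)
The series telescopes:
= (1/3 - 1/4) + (1/4 - 1/5) + ... + (1/33 - 1/34)
= 1/3 - 1/34
= 31/102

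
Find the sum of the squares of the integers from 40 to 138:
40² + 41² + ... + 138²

Use ∑_{k=1}^{n} k² = n(n+1)(2n+1)/6, then subtract the first 39 terms.
∑_{k=1}^{138} k² = 138×139×277/6 = 885569
∑_{k=1}^{39} k² = 39×40×79/6 = 20540
∑_{k=40}^{138} k² = 885569 - 20540 = 865029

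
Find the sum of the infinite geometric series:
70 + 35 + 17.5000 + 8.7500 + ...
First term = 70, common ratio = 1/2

For |r| < 1, S = a / (1 - r)
S = 70 / (1 - (1/2))
S = 70 / (1/2)
S = 140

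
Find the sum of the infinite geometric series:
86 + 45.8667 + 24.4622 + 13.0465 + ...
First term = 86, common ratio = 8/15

For |r| < 1, S = a / (1 - r)
S = 86 / (1 - (8/15))
S = 86 / (7/15)
S = 1290/7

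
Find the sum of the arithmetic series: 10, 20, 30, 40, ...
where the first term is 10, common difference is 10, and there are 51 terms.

Sₙ = n/2 × (first + last)
Last term = a + (n-1)d = 10 + (51-1)×10 = 510
S_51 = 51/2 × (10 + 510)
S_51 = 51/2 × 520 = 13260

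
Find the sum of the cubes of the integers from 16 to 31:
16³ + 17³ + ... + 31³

Use ∑_{k=1}^{n} k³ = [n(n+1)/2]², then subtract the first 15 terms.
∑_{k=1}^{31} k³ = [31×32/2]² = 496² = 246016
∑_{k=1}^{15} k³ = [15×16/2]² = 120² = 14400
∑_{k=16}^{31} k³ = 246016 - 14400 = 231616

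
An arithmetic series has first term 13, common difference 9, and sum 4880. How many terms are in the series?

Using S = n/2 × [2a + (n-1)d]
4880 = n/2 × [2(13) + (n-1)(9)]
4880 = n/2 × [26 + 9n - 9]
9760 = n × [17 + 9n]
9n² + (17)n - 9760 = 0
Discriminant: Δ = (17)² - 4(9)(-9760) = 289 + 351360 = 351649
√Δ = 593
n = [-(17) + √Δ] / (2·9) = (-17 + 593) / 18 = 576 / 18 = 32
(The negative root is discarded since n must be a positive integer.)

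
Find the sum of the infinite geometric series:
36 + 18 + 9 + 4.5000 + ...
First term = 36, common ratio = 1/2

For |r| < 1, S = a / (1 - r)
S = 36 / (1 - (1/2))
S = 36 / (1/2)
S = 72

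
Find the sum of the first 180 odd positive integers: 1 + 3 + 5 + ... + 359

Sum of first n odd numbers = n²
= 180²
= 32400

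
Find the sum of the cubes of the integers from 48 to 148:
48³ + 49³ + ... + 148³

Use ∑_{k=1}^{n} k³ = [n(n+1)/2]², then subtract the first 47 terms.
∑_{k=1}^{148} k³ = [148×149/2]² = 11026² = 121572676
∑_{k=1}^{47} k³ = [47×48/2]² = 1128² = 1272384
∑_{k=48}^{148} k³ = 121572676 - 1272384 = 120300292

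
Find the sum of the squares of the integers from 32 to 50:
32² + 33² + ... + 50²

Use ∑_{k=1}^{n} k² = n(n+1)(2n+1)/6, then subtract the first 31 terms.
∑_{k=1}^{50} k² = 50×51×101/6 = 42925
∑_{k=1}^{31} k² = 31×32×63/6 = 10416
∑_{k=32}^{50} k² = 42925 - 10416 = 32509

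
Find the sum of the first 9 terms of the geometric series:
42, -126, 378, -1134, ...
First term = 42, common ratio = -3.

Sₙ = a(1 - rⁿ) / (1 - r)
S_9 = 42(1 - (-3)^9) / (1 - (-3))
S_9 = 42(1 - (-19683)) / (4)
S_9 = 206682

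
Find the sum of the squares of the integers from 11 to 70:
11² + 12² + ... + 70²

Use ∑_{k=1}^{n} k² = n(n+1)(2n+1)/6, then subtract the first 10 terms.
∑_{k=1}^{70} k² = 70×71×141/6 = 116795
∑_{k=1}^{10} k² = 10×11×21/6 = 385
∑_{k=11}^{70} k² = 116795 - 385 = 116410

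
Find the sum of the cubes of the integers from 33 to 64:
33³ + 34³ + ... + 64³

Use ∑_{k=1}^{n} k³ = [n(n+1)/2]², then subtract the first 32 terms.
∑_{k=1}^{64} k³ = [64×65/2]² = 2080² = 4326400
∑_{k=1}^{32} k³ = [32×33/2]² = 528² = 278784
∑_{k=33}^{64} k³ = 4326400 - 278784 = 4047616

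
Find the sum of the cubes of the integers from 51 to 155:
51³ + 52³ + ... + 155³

Use ∑_{k=1}^{n} k³ = [n(n+1)/2]², then subtract the first 50 terms.
∑_{k=1}^{155} k³ = [155×156/2]² = 12090² = 146168100
∑_{k=1}^{50} k³ = [50×51/2]² = 1275² = 1625625
∑_{k=51}^{155} k³ = 146168100 - 1625625 = 144542475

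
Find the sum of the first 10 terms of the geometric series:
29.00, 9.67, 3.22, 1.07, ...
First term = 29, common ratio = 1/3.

Sₙ = a(1 - rⁿ) / (1 - r)
S_10 = 29(1 - (1/3)^10) / (1 - (1/3))
S_10 = 29(1 - (1/59049)) / (2/3)
S_10 = 856196/19683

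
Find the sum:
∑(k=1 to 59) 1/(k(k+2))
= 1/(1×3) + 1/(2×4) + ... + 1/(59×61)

Partial fractions: 1/(k(k+2)) = (1/2)[1/k - 1/(k+2)]
Telescoping leaves the first two and last two terms:
= (1/2)[1/1 + 1/2 - 1/60 - 1/61]
= 5369/7320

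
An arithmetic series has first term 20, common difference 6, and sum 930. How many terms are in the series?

Using S = n/2 × [2a + (n-1)d]
930 = n/2 × [2(20) + (n-1)(6)]
930 = n/2 × [40 + 6n - 6]
1860 = n × [34 + 6n]
6n² + (34)n - 1860 = 0
Discriminant: Δ = (34)² - 4(6)(-1860) = 1156 + 44640 = 45796
√Δ = 214
n = [-(34) + √Δ] / (2·6) = (-34 + 214) / 12 = 180 / 12 = 15
(The negative root is discarded since n must be a positive integer.)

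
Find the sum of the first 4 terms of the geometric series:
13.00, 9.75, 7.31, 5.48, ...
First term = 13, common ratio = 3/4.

Sₙ = a(1 - rⁿ) / (1 - r)
S_4 = 13(1 - (3/4)^4) / (1 - (3/4))
S_4 = 13(1 - (81/256)) / (1/4)
S_4 = 2275/64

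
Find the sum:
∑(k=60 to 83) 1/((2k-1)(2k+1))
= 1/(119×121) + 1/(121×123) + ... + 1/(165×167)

Partial fractions: 1/((2k-1)(2k+1)) = (1/2)[1/(2k-1) - 1/(2k+1)]
The series telescopes:
= (1/2)[1/119 - 1/167]
= 24/19873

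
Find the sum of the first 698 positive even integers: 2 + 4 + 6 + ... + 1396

Sum of first n even numbers = n(n+1)
= 698×699
= 487902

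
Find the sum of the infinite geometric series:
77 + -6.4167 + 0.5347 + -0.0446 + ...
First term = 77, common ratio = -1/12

For |r| < 1, S = a / (1 - r)
S = 77 / (1 - (-1/12))
S = 77 / (13/12)
S = 924/13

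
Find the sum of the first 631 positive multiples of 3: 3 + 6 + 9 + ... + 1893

Factor out 3: = 3(1 + 2 + ... + 631) = 3 × n(n+1)/2
= 3 × 631×632/2
= 3 × 199396
= 598188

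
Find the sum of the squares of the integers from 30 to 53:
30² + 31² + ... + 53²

Use ∑_{k=1}^{n} k² = n(n+1)(2n+1)/6, then subtract the first 29 terms.
∑_{k=1}^{53} k² = 53×54×107/6 = 51039
∑_{k=1}^{29} k² = 29×30×59/6 = 8555
∑_{k=30}^{53} k² = 51039 - 8555 = 42484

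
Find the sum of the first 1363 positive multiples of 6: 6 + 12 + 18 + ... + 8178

Factor out 6: = 6(1 + 2 + ... + 1363) = 6 × n(n+1)/2
= 6 × 1363×1364/2
= 6 × 929566
= 5577396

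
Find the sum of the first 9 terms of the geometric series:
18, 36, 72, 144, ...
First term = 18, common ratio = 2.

Sₙ = a(1 - rⁿ) / (1 - r)
S_9 = 18(1 - 2^9) / (1 - 2)
S_9 = 18(1 - 512) / (-1)
S_9 = 9198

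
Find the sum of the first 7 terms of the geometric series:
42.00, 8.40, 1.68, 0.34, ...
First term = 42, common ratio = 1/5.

Sₙ = a(1 - rⁿ) / (1 - r)
S_7 = 42(1 - (1/5)^7) / (1 - (1/5))
S_7 = 42(1 - (1/78125)) / (4/5)
S_7 = 820302/15625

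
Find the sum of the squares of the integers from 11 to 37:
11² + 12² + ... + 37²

Use ∑_{k=1}^{n} k² = n(n+1)(2n+1)/6, then subtract the first 10 terms.
∑_{k=1}^{37} k² = 37×38×75/6 = 17575
∑_{k=1}^{10} k² = 10×11×21/6 = 385
∑_{k=11}^{37} k² = 17575 - 385 = 17190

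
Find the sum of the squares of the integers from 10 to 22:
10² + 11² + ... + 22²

Use ∑_{k=1}^{n} k² = n(n+1)(2n+1)/6, then subtract the first 9 terms.
∑_{k=1}^{22} k² = 22×23×45/6 = 3795
∑_{k=1}^{9} k² = 9×10×19/6 = 285
∑_{k=10}^{22} k² = 3795 - 285 = 3510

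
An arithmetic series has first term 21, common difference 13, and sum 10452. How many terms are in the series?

Using S = n/2 × [2a + (n-1)d]
10452 = n/2 × [2(21) + (n-1)(13)]
10452 = n/2 × [42 + 13n - 13]
20904 = n × [29 + 13n]
13n² + (29)n - 20904 = 0
Discriminant: Δ = (29)² - 4(13)(-20904) = 841 + 1087008 = 1087849
√Δ = 1043
n = [-(29) + √Δ] / (2·13) = (-29 + 1043) / 26 = 1014 / 26 = 39
(The negative root is discarded since n must be a positive integer.)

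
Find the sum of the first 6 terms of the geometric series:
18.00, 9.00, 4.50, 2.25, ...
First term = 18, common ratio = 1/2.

Sₙ = a(1 - rⁿ) / (1 - r)
S_6 = 18(1 - (1/2)^6) / (1 - (1/2))
S_6 = 18(1 - (1/64)) / (1/2)
S_6 = 567/16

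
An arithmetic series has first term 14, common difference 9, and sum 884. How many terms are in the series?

Using S = n/2 × [2a + (n-1)d]
884 = n/2 × [2(14) + (n-1)(9)]
884 = n/2 × [28 + 9n - 9]
1768 = n × [19 + 9n]
9n² + (19)n - 1768 = 0
Discriminant: Δ = (19)² - 4(9)(-1768) = 361 + 63648 = 64009
√Δ = 253
n = [-(19) + √Δ] / (2·9) = (-19 + 253) / 18 = 234 / 18 = 13
(The negative root is discarded since n must be a positive integer.)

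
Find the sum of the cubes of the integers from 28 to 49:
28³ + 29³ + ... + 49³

Use ∑_{k=1}^{n} k³ = [n(n+1)/2]², then subtract the first 27 terms.
∑_{k=1}^{49} k³ = [49×50/2]² = 1225² = 1500625
∑_{k=1}^{27} k³ = [27×28/2]² = 378² = 142884
∑_{k=28}^{49} k³ = 1500625 - 142884 = 1357741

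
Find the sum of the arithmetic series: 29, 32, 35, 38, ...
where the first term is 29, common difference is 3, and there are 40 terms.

Sₙ = n/2 × (first + last)
Last term = a + (n-1)d = 29 + (40-1)×3 = 146
S_40 = 40/2 × (29 + 146)
S_40 = 40/2 × 175 = 3500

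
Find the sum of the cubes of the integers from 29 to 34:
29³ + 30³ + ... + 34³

Use ∑_{k=1}^{n} k³ = [n(n+1)/2]², then subtract the first 28 terms.
∑_{k=1}^{34} k³ = [34×35/2]² = 595² = 354025
∑_{k=1}^{28} k³ = [28×29/2]² = 406² = 164836
∑_{k=29}^{34} k³ = 354025 - 164836 = 189189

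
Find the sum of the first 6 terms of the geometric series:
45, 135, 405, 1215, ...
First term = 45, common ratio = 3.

Sₙ = a(1 - rⁿ) / (1 - r)
S_6 = 45(1 - 3^6) / (1 - 3)
S_6 = 45(1 - 729) / (-2)
S_6 = 16380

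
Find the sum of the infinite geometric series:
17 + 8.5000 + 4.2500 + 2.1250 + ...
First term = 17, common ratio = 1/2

For |r| < 1, S = a / (1 - r)
S = 17 / (1 - (1/2))
S = 17 / (1/2)
S = 34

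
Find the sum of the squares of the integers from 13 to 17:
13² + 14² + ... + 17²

Use ∑_{k=1}^{n} k² = n(n+1)(2n+1)/6, then subtract the first 12 terms.
∑_{k=1}^{17} k² = 17×18×35/6 = 1785
∑_{k=1}^{12} k² = 12×13×25/6 = 650
∑_{k=13}^{17} k² = 1785 - 650 = 1135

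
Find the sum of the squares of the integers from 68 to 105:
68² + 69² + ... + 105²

Use ∑_{k=1}^{n} k² = n(n+1)(2n+1)/6, then subtract the first 67 terms.
∑_{k=1}^{105} k² = 105×106×211/6 = 391405
∑_{k=1}^{67} k² = 67×68×135/6 = 102510
∑_{k=68}^{105} k² = 391405 - 102510 = 288895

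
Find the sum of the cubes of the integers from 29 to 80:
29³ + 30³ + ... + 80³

Use ∑_{k=1}^{n} k³ = [n(n+1)/2]², then subtract the first 28 terms.
∑_{k=1}^{80} k³ = [80×81/2]² = 3240² = 10497600
∑_{k=1}^{28} k³ = [28×29/2]² = 406² = 164836
∑_{k=29}^{80} k³ = 10497600 - 164836 = 10332764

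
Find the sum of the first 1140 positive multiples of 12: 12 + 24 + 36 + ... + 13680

Factor out 12: = 12(1 + 2 + ... + 1140) = 12 × n(n+1)/2
= 12 × 1140×1141/2
= 12 × 650370
= 7804440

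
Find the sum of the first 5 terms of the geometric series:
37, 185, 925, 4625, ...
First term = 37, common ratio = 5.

Sₙ = a(1 - rⁿ) / (1 - r)
S_5 = 37(1 - 5^5) / (1 - 5)
S_5 = 37(1 - 3125) / (-4)
S_5 = 28897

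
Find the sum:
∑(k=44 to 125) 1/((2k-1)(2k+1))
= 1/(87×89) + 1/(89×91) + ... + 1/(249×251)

Partial fractions: 1/((2k-1)(2k+1)) = (1/2)[1/(2k-1) - 1/(2k+1)]
The series telescopes:
= (1/2)[1/87 - 1/251]
= 82/21837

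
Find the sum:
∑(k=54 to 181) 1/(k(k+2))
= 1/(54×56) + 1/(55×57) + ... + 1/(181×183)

Partial fractions: 1/(k(k+2)) = (1/2)[1/k - 1/(k+2)]
Telescoping leaves the first two and last two terms:
= (1/2)[1/54 + 1/55 - 1/182 - 1/183]
= 106096/8243235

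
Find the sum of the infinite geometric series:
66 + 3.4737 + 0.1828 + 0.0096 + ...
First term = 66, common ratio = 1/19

For |r| < 1, S = a / (1 - r)
S = 66 / (1 - (1/19))
S = 66 / (18/19)
S = 209/3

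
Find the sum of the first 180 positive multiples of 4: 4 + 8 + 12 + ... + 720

Factor out 4: = 4(1 + 2 + ... + 180) = 4 × n(n+1)/2
= 4 × 180×181/2
= 4 × 16290
= 65160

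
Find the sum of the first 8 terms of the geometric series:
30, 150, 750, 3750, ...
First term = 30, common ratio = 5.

Sₙ = a(1 - rⁿ) / (1 - r)
S_8 = 30(1 - 5^8) / (1 - 5)
S_8 = 30(1 - 390625) / (-4)
S_8 = 2929680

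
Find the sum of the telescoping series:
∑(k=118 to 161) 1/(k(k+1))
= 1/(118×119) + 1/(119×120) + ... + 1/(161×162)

Partial fractions: 1/(k(k+1)) = 1/k - 1/(k+1)
The series telescopes:
= (1/118 - 1/119) + (1/119 - 1/120) + ... + (1/161 - 1/162)
= 1/118 - 1/162
= 11/4779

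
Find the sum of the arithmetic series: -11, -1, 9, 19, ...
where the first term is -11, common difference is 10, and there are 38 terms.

Sₙ = n/2 × (first + last)
Last term = a + (n-1)d = -11 + (38-1)×10 = 359
S_38 = 38/2 × (-11 + 359)
S_38 = 38/2 × 348 = 6612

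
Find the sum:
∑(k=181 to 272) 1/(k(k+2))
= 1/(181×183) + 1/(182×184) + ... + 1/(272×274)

Partial fractions: 1/(k(k+2)) = (1/2)[1/k - 1/(k+2)]
Telescoping leaves the first two and last two terms:
= (1/2)[1/181 + 1/182 - 1/273 - 1/274]
= 25093/13539162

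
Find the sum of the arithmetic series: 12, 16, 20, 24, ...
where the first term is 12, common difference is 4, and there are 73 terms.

Sₙ = n/2 × (first + last)
Last term = a + (n-1)d = 12 + (73-1)×4 = 300
S_73 = 73/2 × (12 + 300)
S_73 = 73/2 × 312 = 11388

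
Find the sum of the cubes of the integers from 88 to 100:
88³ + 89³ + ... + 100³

Use ∑_{k=1}^{n} k³ = [n(n+1)/2]², then subtract the first 87 terms.
∑_{k=1}^{100} k³ = [100×101/2]² = 5050² = 25502500
∑_{k=1}^{87} k³ = [87×88/2]² = 3828² = 14653584
∑_{k=88}^{100} k³ = 25502500 - 14653584 = 10848916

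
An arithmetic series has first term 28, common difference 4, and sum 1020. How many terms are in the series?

Using S = n/2 × [2a + (n-1)d]
1020 = n/2 × [2(28) + (n-1)(4)]
1020 = n/2 × [56 + 4n - 4]
2040 = n × [52 + 4n]
4n² + (52)n - 2040 = 0
Discriminant: Δ = (52)² - 4(4)(-2040) = 2704 + 32640 = 35344
√Δ = 188
n = [-(52) + √Δ] / (2·4) = (-52 + 188) / 8 = 136 / 8 = 17
(The negative root is discarded since n must be a positive integer.)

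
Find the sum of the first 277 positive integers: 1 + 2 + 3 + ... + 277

Formula: ∑k = n(n+1)/2
= 277×278/2
= 77006/2
= 38503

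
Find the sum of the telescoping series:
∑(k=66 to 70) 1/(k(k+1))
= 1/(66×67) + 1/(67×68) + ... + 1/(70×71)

Partial fractions: 1/(k(k+1)) = 1/k - 1/(k+1)
The series telescopes:
= (1/66 - 1/67) + (1/67 - 1/68) + ... + (1/70 - 1/71)
= 1/66 - 1/71
= 5/4686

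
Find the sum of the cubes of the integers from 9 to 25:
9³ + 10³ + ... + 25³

Use ∑_{k=1}^{n} k³ = [n(n+1)/2]², then subtract the first 8 terms.
∑_{k=1}^{25} k³ = [25×26/2]² = 325² = 105625
∑_{k=1}^{8} k³ = [8×9/2]² = 36² = 1296
∑_{k=9}^{25} k³ = 105625 - 1296 = 104329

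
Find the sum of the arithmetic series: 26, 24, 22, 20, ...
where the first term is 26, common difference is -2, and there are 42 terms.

Sₙ = n/2 × (first + last)
Last term = a + (n-1)d = 26 + (42-1)×(-2) = -56
S_42 = 42/2 × (26 + (-56))
S_42 = 42/2 × (-30) = -630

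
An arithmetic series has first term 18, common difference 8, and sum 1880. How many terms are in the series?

Using S = n/2 × [2a + (n-1)d]
1880 = n/2 × [2(18) + (n-1)(8)]
1880 = n/2 × [36 + 8n - 8]
3760 = n × [28 + 8n]
8n² + (28)n - 3760 = 0
Discriminant: Δ = (28)² - 4(8)(-3760) = 784 + 120320 = 121104
√Δ = 348
n = [-(28) + √Δ] / (2·8) = (-28 + 348) / 16 = 320 / 16 = 20
(The negative root is discarded since n must be a positive integer.)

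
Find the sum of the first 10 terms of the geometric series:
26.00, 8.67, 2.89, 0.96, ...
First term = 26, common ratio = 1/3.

Sₙ = a(1 - rⁿ) / (1 - r)
S_10 = 26(1 - (1/3)^10) / (1 - (1/3))
S_10 = 26(1 - (1/59049)) / (2/3)
S_10 = 767624/19683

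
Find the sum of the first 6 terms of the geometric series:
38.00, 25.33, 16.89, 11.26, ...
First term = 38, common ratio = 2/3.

Sₙ = a(1 - rⁿ) / (1 - r)
S_6 = 38(1 - (2/3)^6) / (1 - (2/3))
S_6 = 38(1 - (64/729)) / (1/3)
S_6 = 25270/243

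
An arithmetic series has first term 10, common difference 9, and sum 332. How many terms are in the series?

Using S = n/2 × [2a + (n-1)d]
332 = n/2 × [2(10) + (n-1)(9)]
332 = n/2 × [20 + 9n - 9]
664 = n × [11 + 9n]
9n² + (11)n - 664 = 0
Discriminant: Δ = (11)² - 4(9)(-664) = 121 + 23904 = 24025
√Δ = 155
n = [-(11) + √Δ] / (2·9) = (-11 + 155) / 18 = 144 / 18 = 8
(The negative root is discarded since n must be a positive integer.)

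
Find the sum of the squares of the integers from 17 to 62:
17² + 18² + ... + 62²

Use ∑_{k=1}^{n} k² = n(n+1)(2n+1)/6, then subtract the first 16 terms.
∑_{k=1}^{62} k² = 62×63×125/6 = 81375
∑_{k=1}^{16} k² = 16×17×33/6 = 1496
∑_{k=17}^{62} k² = 81375 - 1496 = 79879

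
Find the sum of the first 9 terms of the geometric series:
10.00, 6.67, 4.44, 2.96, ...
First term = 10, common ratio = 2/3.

Sₙ = a(1 - rⁿ) / (1 - r)
S_9 = 10(1 - (2/3)^9) / (1 - (2/3))
S_9 = 10(1 - (512/19683)) / (1/3)
S_9 = 191710/6561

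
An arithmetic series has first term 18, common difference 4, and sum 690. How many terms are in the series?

Using S = n/2 × [2a + (n-1)d]
690 = n/2 × [2(18) + (n-1)(4)]
690 = n/2 × [36 + 4n - 4]
1380 = n × [32 + 4n]
4n² + (32)n - 1380 = 0
Discriminant: Δ = (32)² - 4(4)(-1380) = 1024 + 22080 = 23104
√Δ = 152
n = [-(32) + √Δ] / (2·4) = (-32 + 152) / 8 = 120 / 8 = 15
(The negative root is discarded since n must be a positive integer.)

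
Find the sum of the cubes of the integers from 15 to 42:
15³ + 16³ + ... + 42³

Use ∑_{k=1}^{n} k³ = [n(n+1)/2]², then subtract the first 14 terms.
∑_{k=1}^{42} k³ = [42×43/2]² = 903² = 815409
∑_{k=1}^{14} k³ = [14×15/2]² = 105² = 11025
∑_{k=15}^{42} k³ = 815409 - 11025 = 804384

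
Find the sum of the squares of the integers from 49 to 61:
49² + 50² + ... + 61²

Use ∑_{k=1}^{n} k² = n(n+1)(2n+1)/6, then subtract the first 48 terms.
∑_{k=1}^{61} k² = 61×62×123/6 = 77531
∑_{k=1}^{48} k² = 48×49×97/6 = 38024
∑_{k=49}^{61} k² = 77531 - 38024 = 39507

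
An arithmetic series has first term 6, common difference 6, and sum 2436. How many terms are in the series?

Using S = n/2 × [2a + (n-1)d]
2436 = n/2 × [2(6) + (n-1)(6)]
2436 = n/2 × [12 + 6n - 6]
4872 = n × [6 + 6n]
6n² + (6)n - 4872 = 0
Discriminant: Δ = (6)² - 4(6)(-4872) = 36 + 116928 = 116964
√Δ = 342
n = [-(6) + √Δ] / (2·6) = (-6 + 342) / 12 = 336 / 12 = 28
(The negative root is discarded since n must be a positive integer.)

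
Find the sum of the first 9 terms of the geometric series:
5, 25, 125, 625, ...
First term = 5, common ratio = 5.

Sₙ = a(1 - rⁿ) / (1 - r)
S_9 = 5(1 - 5^9) / (1 - 5)
S_9 = 5(1 - 1953125) / (-4)
S_9 = 2441405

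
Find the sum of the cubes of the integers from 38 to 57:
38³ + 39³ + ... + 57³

Use ∑_{k=1}^{n} k³ = [n(n+1)/2]², then subtract the first 37 terms.
∑_{k=1}^{57} k³ = [57×58/2]² = 1653² = 2732409
∑_{k=1}^{37} k³ = [37×38/2]² = 703² = 494209
∑_{k=38}^{57} k³ = 2732409 - 494209 = 2238200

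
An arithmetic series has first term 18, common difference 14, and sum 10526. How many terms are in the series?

Using S = n/2 × [2a + (n-1)d]
10526 = n/2 × [2(18) + (n-1)(14)]
10526 = n/2 × [36 + 14n - 14]
21052 = n × [22 + 14n]
14n² + (22)n - 21052 = 0
Discriminant: Δ = (22)² - 4(14)(-21052) = 484 + 1178912 = 1179396
√Δ = 1086
n = [-(22) + √Δ] / (2·14) = (-22 + 1086) / 28 = 1064 / 28 = 38
(The negative root is discarded since n must be a positive integer.)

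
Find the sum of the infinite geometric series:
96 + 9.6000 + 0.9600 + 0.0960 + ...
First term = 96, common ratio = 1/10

For |r| < 1, S = a / (1 - r)
S = 96 / (1 - (1/10))
S = 96 / (9/10)
S = 320/3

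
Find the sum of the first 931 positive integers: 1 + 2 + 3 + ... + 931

Formula: ∑k = n(n+1)/2
= 931×932/2
= 867692/2
= 433846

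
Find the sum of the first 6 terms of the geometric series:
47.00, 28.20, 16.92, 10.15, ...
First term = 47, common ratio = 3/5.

Sₙ = a(1 - rⁿ) / (1 - r)
S_6 = 47(1 - (3/5)^6) / (1 - (3/5))
S_6 = 47(1 - (729/15625)) / (2/5)
S_6 = 350056/3125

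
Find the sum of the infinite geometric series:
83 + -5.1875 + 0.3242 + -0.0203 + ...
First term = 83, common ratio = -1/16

For |r| < 1, S = a / (1 - r)
S = 83 / (1 - (-1/16))
S = 83 / (17/16)
S = 1328/17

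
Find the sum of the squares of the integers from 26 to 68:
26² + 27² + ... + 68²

Use ∑_{k=1}^{n} k² = n(n+1)(2n+1)/6, then subtract the first 25 terms.
∑_{k=1}^{68} k² = 68×69×137/6 = 107134
∑_{k=1}^{25} k² = 25×26×51/6 = 5525
∑_{k=26}^{68} k² = 107134 - 5525 = 101609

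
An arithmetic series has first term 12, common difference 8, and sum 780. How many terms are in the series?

Using S = n/2 × [2a + (n-1)d]
780 = n/2 × [2(12) + (n-1)(8)]
780 = n/2 × [24 + 8n - 8]
1560 = n × [16 + 8n]
8n² + (16)n - 1560 = 0
Discriminant: Δ = (16)² - 4(8)(-1560) = 256 + 49920 = 50176
√Δ = 224
n = [-(16) + √Δ] / (2·8) = (-16 + 224) / 16 = 208 / 16 = 13
(The negative root is discarded since n must be a positive integer.)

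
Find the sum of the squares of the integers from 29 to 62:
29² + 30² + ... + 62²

Use ∑_{k=1}^{n} k² = n(n+1)(2n+1)/6, then subtract the first 28 terms.
∑_{k=1}^{62} k² = 62×63×125/6 = 81375
∑_{k=1}^{28} k² = 28×29×57/6 = 7714
∑_{k=29}^{62} k² = 81375 - 7714 = 73661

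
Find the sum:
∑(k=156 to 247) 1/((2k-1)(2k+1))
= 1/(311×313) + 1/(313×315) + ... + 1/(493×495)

Partial fractions: 1/((2k-1)(2k+1)) = (1/2)[1/(2k-1) - 1/(2k+1)]
The series telescopes:
= (1/2)[1/311 - 1/495]
= 92/153945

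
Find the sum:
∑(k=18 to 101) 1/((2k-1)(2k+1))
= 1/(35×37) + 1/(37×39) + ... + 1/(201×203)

Partial fractions: 1/((2k-1)(2k+1)) = (1/2)[1/(2k-1) - 1/(2k+1)]
The series telescopes:
= (1/2)[1/35 - 1/203]
= 12/1015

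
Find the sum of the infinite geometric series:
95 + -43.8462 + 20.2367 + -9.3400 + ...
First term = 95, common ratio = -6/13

For |r| < 1, S = a / (1 - r)
S = 95 / (1 - (-6/13))
S = 95 / (19/13)
S = 65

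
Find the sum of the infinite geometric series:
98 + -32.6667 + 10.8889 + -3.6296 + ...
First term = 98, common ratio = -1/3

For |r| < 1, S = a / (1 - r)
S = 98 / (1 - (-1/3))
S = 98 / (4/3)
S = 147/2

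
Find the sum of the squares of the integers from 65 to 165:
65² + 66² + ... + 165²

Use ∑_{k=1}^{n} k² = n(n+1)(2n+1)/6, then subtract the first 64 terms.
∑_{k=1}^{165} k² = 165×166×331/6 = 1511015
∑_{k=1}^{64} k² = 64×65×129/6 = 89440
∑_{k=65}^{165} k² = 1511015 - 89440 = 1421575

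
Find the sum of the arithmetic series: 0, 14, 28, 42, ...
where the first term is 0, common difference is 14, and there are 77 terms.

Sₙ = n/2 × (first + last)
Last term = a + (n-1)d = 0 + (77-1)×14 = 1064
S_77 = 77/2 × (0 + 1064)
S_77 = 77/2 × 1064 = 40964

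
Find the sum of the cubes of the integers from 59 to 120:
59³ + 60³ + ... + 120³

Use ∑_{k=1}^{n} k³ = [n(n+1)/2]², then subtract the first 58 terms.
∑_{k=1}^{120} k³ = [120×121/2]² = 7260² = 52707600
∑_{k=1}^{58} k³ = [58×59/2]² = 1711² = 2927521
∑_{k=59}^{120} k³ = 52707600 - 2927521 = 49780079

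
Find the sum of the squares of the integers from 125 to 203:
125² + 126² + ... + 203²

Use ∑_{k=1}^{n} k² = n(n+1)(2n+1)/6, then subtract the first 124 terms.
∑_{k=1}^{203} k² = 203×204×407/6 = 2809114
∑_{k=1}^{124} k² = 124×125×249/6 = 643250
∑_{k=125}^{203} k² = 2809114 - 643250 = 2165864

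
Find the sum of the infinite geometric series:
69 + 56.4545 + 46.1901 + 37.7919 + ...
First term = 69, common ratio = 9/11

For |r| < 1, S = a / (1 - r)
S = 69 / (1 - (9/11))
S = 69 / (2/11)
S = 759/2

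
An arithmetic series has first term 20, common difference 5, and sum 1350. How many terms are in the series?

Using S = n/2 × [2a + (n-1)d]
1350 = n/2 × [2(20) + (n-1)(5)]
1350 = n/2 × [40 + 5n - 5]
2700 = n × [35 + 5n]
5n² + (35)n - 2700 = 0
Discriminant: Δ = (35)² - 4(5)(-2700) = 1225 + 54000 = 55225
√Δ = 235
n = [-(35) + √Δ] / (2·5) = (-35 + 235) / 10 = 200 / 10 = 20
(The negative root is discarded since n must be a positive integer.)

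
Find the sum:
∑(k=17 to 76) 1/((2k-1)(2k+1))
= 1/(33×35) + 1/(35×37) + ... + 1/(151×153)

Partial fractions: 1/((2k-1)(2k+1)) = (1/2)[1/(2k-1) - 1/(2k+1)]
The series telescopes:
= (1/2)[1/33 - 1/153]
= 20/1683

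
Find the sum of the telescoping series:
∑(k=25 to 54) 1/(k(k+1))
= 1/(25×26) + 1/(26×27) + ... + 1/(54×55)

Partial fractions: 1/(k(k+1)) = 1/k - 1/(k+1)
The series telescopes:
= (1/25 - 1/26) + (1/26 - 1/27) + ... + (1/54 - 1/55)
= 1/25 - 1/55
= 6/275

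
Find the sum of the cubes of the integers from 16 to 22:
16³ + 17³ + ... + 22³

Use ∑_{k=1}^{n} k³ = [n(n+1)/2]², then subtract the first 15 terms.
∑_{k=1}^{22} k³ = [22×23/2]² = 253² = 64009
∑_{k=1}^{15} k³ = [15×16/2]² = 120² = 14400
∑_{k=16}^{22} k³ = 64009 - 14400 = 49609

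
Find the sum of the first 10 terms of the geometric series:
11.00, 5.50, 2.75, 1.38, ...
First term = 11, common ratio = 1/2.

Sₙ = a(1 - rⁿ) / (1 - r)
S_10 = 11(1 - (1/2)^10) / (1 - (1/2))
S_10 = 11(1 - (1/1024)) / (1/2)
S_10 = 11253/512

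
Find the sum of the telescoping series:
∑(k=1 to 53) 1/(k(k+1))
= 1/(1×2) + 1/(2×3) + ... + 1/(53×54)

Partial fractions: 1/(k(k+1)) = 1/k - 1/(k+1)
The series telescopes:
= (1/1 - 1/2) + (1/2 - 1/3) + ... + (1/53 - 1/54)
= 1/1 - 1/54
= 53/54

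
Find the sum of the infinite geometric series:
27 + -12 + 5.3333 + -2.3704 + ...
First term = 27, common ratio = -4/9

For |r| < 1, S = a / (1 - r)
S = 27 / (1 - (-4/9))
S = 27 / (13/9)
S = 243/13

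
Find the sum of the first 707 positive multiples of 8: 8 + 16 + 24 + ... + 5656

Factor out 8: = 8(1 + 2 + ... + 707) = 8 × n(n+1)/2
= 8 × 707×708/2
= 8 × 250278
= 2002224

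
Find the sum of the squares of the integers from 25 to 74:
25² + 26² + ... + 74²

Use ∑_{k=1}^{n} k² = n(n+1)(2n+1)/6, then subtract the first 24 terms.
∑_{k=1}^{74} k² = 74×75×149/6 = 137825
∑_{k=1}^{24} k² = 24×25×49/6 = 4900
∑_{k=25}^{74} k² = 137825 - 4900 = 132925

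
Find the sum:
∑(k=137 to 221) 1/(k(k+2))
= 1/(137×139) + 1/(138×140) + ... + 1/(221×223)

Partial fractions: 1/(k(k+2)) = (1/2)[1/k - 1/(k+2)]
Telescoping leaves the first two and last two terms:
= (1/2)[1/137 + 1/138 - 1/222 - 1/223]
= 433415/155993406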